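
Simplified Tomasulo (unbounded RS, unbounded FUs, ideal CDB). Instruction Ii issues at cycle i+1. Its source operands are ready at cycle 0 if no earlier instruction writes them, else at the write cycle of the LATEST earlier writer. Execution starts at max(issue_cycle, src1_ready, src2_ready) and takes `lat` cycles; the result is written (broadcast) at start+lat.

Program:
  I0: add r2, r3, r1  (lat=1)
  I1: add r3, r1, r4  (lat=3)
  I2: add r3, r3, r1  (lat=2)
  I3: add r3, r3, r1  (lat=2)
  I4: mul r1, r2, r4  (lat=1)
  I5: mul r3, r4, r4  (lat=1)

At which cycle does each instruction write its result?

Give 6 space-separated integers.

I0 add r2: issue@1 deps=(None,None) exec_start@1 write@2
I1 add r3: issue@2 deps=(None,None) exec_start@2 write@5
I2 add r3: issue@3 deps=(1,None) exec_start@5 write@7
I3 add r3: issue@4 deps=(2,None) exec_start@7 write@9
I4 mul r1: issue@5 deps=(0,None) exec_start@5 write@6
I5 mul r3: issue@6 deps=(None,None) exec_start@6 write@7

Answer: 2 5 7 9 6 7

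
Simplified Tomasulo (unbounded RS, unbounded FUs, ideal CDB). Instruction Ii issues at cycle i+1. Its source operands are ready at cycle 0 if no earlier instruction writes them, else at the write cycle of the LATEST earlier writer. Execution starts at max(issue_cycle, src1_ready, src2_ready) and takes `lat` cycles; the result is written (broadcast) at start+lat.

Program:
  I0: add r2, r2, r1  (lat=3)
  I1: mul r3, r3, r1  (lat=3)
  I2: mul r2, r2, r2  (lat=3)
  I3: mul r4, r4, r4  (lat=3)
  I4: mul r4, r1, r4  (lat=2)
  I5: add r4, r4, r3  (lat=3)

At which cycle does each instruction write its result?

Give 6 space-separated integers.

Answer: 4 5 7 7 9 12

Derivation:
I0 add r2: issue@1 deps=(None,None) exec_start@1 write@4
I1 mul r3: issue@2 deps=(None,None) exec_start@2 write@5
I2 mul r2: issue@3 deps=(0,0) exec_start@4 write@7
I3 mul r4: issue@4 deps=(None,None) exec_start@4 write@7
I4 mul r4: issue@5 deps=(None,3) exec_start@7 write@9
I5 add r4: issue@6 deps=(4,1) exec_start@9 write@12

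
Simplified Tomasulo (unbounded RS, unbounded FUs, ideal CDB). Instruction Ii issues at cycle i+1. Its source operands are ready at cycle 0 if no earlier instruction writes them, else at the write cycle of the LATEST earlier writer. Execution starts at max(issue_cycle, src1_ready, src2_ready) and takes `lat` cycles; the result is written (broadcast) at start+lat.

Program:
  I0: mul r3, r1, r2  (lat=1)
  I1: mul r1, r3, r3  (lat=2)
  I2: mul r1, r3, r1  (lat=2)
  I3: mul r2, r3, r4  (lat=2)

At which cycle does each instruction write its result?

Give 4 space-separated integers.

Answer: 2 4 6 6

Derivation:
I0 mul r3: issue@1 deps=(None,None) exec_start@1 write@2
I1 mul r1: issue@2 deps=(0,0) exec_start@2 write@4
I2 mul r1: issue@3 deps=(0,1) exec_start@4 write@6
I3 mul r2: issue@4 deps=(0,None) exec_start@4 write@6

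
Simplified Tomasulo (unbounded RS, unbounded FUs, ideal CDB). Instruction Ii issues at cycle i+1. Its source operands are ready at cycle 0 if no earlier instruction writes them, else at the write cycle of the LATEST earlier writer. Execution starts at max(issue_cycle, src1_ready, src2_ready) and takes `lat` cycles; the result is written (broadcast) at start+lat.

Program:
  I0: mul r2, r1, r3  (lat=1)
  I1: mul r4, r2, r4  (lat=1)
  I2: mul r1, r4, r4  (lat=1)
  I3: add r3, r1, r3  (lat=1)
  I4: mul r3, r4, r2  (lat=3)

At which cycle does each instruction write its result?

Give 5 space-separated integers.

Answer: 2 3 4 5 8

Derivation:
I0 mul r2: issue@1 deps=(None,None) exec_start@1 write@2
I1 mul r4: issue@2 deps=(0,None) exec_start@2 write@3
I2 mul r1: issue@3 deps=(1,1) exec_start@3 write@4
I3 add r3: issue@4 deps=(2,None) exec_start@4 write@5
I4 mul r3: issue@5 deps=(1,0) exec_start@5 write@8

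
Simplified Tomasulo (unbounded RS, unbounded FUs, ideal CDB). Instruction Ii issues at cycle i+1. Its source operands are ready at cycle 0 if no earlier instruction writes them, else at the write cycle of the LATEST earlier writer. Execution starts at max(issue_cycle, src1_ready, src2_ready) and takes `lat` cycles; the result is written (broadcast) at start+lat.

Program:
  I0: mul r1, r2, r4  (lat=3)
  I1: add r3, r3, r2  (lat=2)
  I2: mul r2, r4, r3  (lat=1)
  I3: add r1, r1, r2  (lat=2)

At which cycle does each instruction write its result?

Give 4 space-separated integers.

Answer: 4 4 5 7

Derivation:
I0 mul r1: issue@1 deps=(None,None) exec_start@1 write@4
I1 add r3: issue@2 deps=(None,None) exec_start@2 write@4
I2 mul r2: issue@3 deps=(None,1) exec_start@4 write@5
I3 add r1: issue@4 deps=(0,2) exec_start@5 write@7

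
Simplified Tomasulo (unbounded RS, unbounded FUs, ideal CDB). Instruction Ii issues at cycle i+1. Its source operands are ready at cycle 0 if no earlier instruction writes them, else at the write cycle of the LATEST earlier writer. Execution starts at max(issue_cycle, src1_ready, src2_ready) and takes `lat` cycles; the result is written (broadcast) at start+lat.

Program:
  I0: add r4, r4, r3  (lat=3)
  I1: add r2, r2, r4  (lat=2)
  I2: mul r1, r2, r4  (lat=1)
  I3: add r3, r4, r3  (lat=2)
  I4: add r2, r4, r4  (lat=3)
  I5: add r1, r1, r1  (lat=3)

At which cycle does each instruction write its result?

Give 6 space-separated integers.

I0 add r4: issue@1 deps=(None,None) exec_start@1 write@4
I1 add r2: issue@2 deps=(None,0) exec_start@4 write@6
I2 mul r1: issue@3 deps=(1,0) exec_start@6 write@7
I3 add r3: issue@4 deps=(0,None) exec_start@4 write@6
I4 add r2: issue@5 deps=(0,0) exec_start@5 write@8
I5 add r1: issue@6 deps=(2,2) exec_start@7 write@10

Answer: 4 6 7 6 8 10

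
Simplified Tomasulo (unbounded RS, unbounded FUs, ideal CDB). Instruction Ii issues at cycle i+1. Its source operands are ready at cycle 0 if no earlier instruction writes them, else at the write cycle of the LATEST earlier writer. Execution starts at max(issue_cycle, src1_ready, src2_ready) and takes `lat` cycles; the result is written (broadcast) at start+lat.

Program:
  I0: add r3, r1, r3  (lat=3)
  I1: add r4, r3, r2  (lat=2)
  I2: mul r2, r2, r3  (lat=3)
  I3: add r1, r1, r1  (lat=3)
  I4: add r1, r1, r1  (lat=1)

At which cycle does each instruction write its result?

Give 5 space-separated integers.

Answer: 4 6 7 7 8

Derivation:
I0 add r3: issue@1 deps=(None,None) exec_start@1 write@4
I1 add r4: issue@2 deps=(0,None) exec_start@4 write@6
I2 mul r2: issue@3 deps=(None,0) exec_start@4 write@7
I3 add r1: issue@4 deps=(None,None) exec_start@4 write@7
I4 add r1: issue@5 deps=(3,3) exec_start@7 write@8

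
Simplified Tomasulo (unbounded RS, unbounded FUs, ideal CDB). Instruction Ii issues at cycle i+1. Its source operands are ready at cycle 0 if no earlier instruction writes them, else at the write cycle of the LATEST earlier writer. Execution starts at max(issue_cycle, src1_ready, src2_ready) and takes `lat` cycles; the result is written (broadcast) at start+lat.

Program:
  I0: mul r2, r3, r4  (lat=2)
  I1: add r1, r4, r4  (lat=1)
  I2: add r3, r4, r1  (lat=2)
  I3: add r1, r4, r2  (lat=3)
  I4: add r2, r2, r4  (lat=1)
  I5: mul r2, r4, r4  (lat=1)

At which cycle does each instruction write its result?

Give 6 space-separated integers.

I0 mul r2: issue@1 deps=(None,None) exec_start@1 write@3
I1 add r1: issue@2 deps=(None,None) exec_start@2 write@3
I2 add r3: issue@3 deps=(None,1) exec_start@3 write@5
I3 add r1: issue@4 deps=(None,0) exec_start@4 write@7
I4 add r2: issue@5 deps=(0,None) exec_start@5 write@6
I5 mul r2: issue@6 deps=(None,None) exec_start@6 write@7

Answer: 3 3 5 7 6 7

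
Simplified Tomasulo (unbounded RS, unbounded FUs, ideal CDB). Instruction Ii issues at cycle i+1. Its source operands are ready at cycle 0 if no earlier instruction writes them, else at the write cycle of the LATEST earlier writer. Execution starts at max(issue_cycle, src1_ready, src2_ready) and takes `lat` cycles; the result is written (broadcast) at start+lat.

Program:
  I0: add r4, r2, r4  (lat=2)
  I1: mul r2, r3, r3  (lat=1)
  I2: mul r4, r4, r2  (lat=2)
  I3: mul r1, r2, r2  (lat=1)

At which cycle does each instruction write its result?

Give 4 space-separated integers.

Answer: 3 3 5 5

Derivation:
I0 add r4: issue@1 deps=(None,None) exec_start@1 write@3
I1 mul r2: issue@2 deps=(None,None) exec_start@2 write@3
I2 mul r4: issue@3 deps=(0,1) exec_start@3 write@5
I3 mul r1: issue@4 deps=(1,1) exec_start@4 write@5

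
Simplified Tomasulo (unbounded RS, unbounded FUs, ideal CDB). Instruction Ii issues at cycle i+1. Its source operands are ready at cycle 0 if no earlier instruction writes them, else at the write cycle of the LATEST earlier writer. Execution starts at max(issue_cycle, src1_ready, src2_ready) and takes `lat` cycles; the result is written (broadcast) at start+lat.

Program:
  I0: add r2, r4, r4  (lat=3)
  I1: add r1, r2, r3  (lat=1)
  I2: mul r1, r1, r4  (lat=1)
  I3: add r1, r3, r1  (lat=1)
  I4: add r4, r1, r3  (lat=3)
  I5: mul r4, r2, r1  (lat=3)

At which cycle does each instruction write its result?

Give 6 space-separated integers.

I0 add r2: issue@1 deps=(None,None) exec_start@1 write@4
I1 add r1: issue@2 deps=(0,None) exec_start@4 write@5
I2 mul r1: issue@3 deps=(1,None) exec_start@5 write@6
I3 add r1: issue@4 deps=(None,2) exec_start@6 write@7
I4 add r4: issue@5 deps=(3,None) exec_start@7 write@10
I5 mul r4: issue@6 deps=(0,3) exec_start@7 write@10

Answer: 4 5 6 7 10 10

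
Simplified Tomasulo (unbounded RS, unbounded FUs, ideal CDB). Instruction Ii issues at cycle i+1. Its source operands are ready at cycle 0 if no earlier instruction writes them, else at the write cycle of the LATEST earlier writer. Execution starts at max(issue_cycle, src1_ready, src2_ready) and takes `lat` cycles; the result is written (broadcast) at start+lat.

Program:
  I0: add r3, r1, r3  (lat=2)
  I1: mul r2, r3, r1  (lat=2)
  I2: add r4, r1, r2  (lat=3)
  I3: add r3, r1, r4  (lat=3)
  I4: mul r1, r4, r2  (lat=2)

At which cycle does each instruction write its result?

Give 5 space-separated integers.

Answer: 3 5 8 11 10

Derivation:
I0 add r3: issue@1 deps=(None,None) exec_start@1 write@3
I1 mul r2: issue@2 deps=(0,None) exec_start@3 write@5
I2 add r4: issue@3 deps=(None,1) exec_start@5 write@8
I3 add r3: issue@4 deps=(None,2) exec_start@8 write@11
I4 mul r1: issue@5 deps=(2,1) exec_start@8 write@10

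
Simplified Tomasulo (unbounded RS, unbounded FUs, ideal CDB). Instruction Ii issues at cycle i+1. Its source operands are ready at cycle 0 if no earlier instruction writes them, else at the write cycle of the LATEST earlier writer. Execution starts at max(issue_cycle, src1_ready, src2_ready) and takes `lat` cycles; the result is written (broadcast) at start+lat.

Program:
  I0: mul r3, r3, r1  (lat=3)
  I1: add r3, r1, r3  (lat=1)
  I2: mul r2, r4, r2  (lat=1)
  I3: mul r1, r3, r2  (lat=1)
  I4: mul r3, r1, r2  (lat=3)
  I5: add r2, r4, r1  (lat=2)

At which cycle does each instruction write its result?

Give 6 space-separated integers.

Answer: 4 5 4 6 9 8

Derivation:
I0 mul r3: issue@1 deps=(None,None) exec_start@1 write@4
I1 add r3: issue@2 deps=(None,0) exec_start@4 write@5
I2 mul r2: issue@3 deps=(None,None) exec_start@3 write@4
I3 mul r1: issue@4 deps=(1,2) exec_start@5 write@6
I4 mul r3: issue@5 deps=(3,2) exec_start@6 write@9
I5 add r2: issue@6 deps=(None,3) exec_start@6 write@8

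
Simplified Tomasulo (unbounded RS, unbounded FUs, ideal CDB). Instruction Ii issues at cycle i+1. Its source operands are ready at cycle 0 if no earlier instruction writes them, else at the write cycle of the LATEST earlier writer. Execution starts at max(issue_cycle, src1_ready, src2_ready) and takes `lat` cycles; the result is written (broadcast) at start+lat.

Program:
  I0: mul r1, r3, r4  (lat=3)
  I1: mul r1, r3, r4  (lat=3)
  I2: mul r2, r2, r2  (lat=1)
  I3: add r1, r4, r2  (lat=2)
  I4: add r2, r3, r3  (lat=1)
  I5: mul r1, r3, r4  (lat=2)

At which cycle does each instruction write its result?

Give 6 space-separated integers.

Answer: 4 5 4 6 6 8

Derivation:
I0 mul r1: issue@1 deps=(None,None) exec_start@1 write@4
I1 mul r1: issue@2 deps=(None,None) exec_start@2 write@5
I2 mul r2: issue@3 deps=(None,None) exec_start@3 write@4
I3 add r1: issue@4 deps=(None,2) exec_start@4 write@6
I4 add r2: issue@5 deps=(None,None) exec_start@5 write@6
I5 mul r1: issue@6 deps=(None,None) exec_start@6 write@8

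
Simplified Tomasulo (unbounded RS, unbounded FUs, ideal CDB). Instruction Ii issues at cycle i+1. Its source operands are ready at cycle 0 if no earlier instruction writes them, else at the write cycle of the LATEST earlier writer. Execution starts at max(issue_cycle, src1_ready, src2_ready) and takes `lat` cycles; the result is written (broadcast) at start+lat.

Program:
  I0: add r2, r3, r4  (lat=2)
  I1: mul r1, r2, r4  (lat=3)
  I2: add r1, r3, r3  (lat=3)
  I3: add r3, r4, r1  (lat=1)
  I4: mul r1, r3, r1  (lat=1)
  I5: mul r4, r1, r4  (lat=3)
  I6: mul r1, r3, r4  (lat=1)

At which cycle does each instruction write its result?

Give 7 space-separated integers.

Answer: 3 6 6 7 8 11 12

Derivation:
I0 add r2: issue@1 deps=(None,None) exec_start@1 write@3
I1 mul r1: issue@2 deps=(0,None) exec_start@3 write@6
I2 add r1: issue@3 deps=(None,None) exec_start@3 write@6
I3 add r3: issue@4 deps=(None,2) exec_start@6 write@7
I4 mul r1: issue@5 deps=(3,2) exec_start@7 write@8
I5 mul r4: issue@6 deps=(4,None) exec_start@8 write@11
I6 mul r1: issue@7 deps=(3,5) exec_start@11 write@12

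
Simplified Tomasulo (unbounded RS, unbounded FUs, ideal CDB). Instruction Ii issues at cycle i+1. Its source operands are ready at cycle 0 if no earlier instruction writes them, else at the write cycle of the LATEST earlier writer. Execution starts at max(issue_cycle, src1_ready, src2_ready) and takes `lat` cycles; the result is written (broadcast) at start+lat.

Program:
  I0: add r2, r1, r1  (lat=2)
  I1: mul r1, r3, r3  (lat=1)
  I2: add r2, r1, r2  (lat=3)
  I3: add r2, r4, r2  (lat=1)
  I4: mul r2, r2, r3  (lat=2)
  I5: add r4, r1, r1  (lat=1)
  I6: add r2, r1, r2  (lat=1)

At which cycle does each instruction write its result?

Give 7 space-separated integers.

I0 add r2: issue@1 deps=(None,None) exec_start@1 write@3
I1 mul r1: issue@2 deps=(None,None) exec_start@2 write@3
I2 add r2: issue@3 deps=(1,0) exec_start@3 write@6
I3 add r2: issue@4 deps=(None,2) exec_start@6 write@7
I4 mul r2: issue@5 deps=(3,None) exec_start@7 write@9
I5 add r4: issue@6 deps=(1,1) exec_start@6 write@7
I6 add r2: issue@7 deps=(1,4) exec_start@9 write@10

Answer: 3 3 6 7 9 7 10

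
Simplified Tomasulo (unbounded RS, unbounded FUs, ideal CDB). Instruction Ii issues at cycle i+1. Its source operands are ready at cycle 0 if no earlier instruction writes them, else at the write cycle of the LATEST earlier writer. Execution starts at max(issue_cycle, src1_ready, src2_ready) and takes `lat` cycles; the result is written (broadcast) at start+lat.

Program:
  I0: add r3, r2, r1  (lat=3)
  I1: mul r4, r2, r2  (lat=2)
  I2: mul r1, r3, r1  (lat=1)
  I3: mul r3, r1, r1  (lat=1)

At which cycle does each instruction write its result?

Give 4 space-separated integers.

Answer: 4 4 5 6

Derivation:
I0 add r3: issue@1 deps=(None,None) exec_start@1 write@4
I1 mul r4: issue@2 deps=(None,None) exec_start@2 write@4
I2 mul r1: issue@3 deps=(0,None) exec_start@4 write@5
I3 mul r3: issue@4 deps=(2,2) exec_start@5 write@6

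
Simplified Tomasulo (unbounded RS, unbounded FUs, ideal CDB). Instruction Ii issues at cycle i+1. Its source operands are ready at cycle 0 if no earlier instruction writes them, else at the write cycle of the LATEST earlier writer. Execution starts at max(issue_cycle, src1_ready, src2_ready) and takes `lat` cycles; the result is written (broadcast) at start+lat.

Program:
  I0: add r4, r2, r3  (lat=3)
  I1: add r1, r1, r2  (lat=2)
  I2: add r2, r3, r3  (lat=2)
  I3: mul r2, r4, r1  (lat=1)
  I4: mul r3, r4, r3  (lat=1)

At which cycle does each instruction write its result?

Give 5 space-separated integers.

Answer: 4 4 5 5 6

Derivation:
I0 add r4: issue@1 deps=(None,None) exec_start@1 write@4
I1 add r1: issue@2 deps=(None,None) exec_start@2 write@4
I2 add r2: issue@3 deps=(None,None) exec_start@3 write@5
I3 mul r2: issue@4 deps=(0,1) exec_start@4 write@5
I4 mul r3: issue@5 deps=(0,None) exec_start@5 write@6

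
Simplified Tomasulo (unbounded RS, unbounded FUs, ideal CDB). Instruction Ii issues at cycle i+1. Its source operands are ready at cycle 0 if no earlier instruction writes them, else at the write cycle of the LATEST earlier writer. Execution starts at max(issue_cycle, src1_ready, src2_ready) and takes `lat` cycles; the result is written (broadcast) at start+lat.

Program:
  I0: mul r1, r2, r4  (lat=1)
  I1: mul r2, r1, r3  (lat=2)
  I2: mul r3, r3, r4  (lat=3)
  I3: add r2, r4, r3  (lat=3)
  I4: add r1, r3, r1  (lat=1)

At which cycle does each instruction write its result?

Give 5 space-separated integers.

Answer: 2 4 6 9 7

Derivation:
I0 mul r1: issue@1 deps=(None,None) exec_start@1 write@2
I1 mul r2: issue@2 deps=(0,None) exec_start@2 write@4
I2 mul r3: issue@3 deps=(None,None) exec_start@3 write@6
I3 add r2: issue@4 deps=(None,2) exec_start@6 write@9
I4 add r1: issue@5 deps=(2,0) exec_start@6 write@7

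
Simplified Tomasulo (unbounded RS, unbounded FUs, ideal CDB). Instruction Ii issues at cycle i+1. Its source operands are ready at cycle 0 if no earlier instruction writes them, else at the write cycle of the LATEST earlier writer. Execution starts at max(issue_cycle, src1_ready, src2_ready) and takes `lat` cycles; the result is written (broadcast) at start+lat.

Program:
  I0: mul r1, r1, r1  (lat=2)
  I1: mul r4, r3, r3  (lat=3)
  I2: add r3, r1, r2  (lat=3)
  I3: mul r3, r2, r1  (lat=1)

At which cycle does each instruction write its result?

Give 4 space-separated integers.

Answer: 3 5 6 5

Derivation:
I0 mul r1: issue@1 deps=(None,None) exec_start@1 write@3
I1 mul r4: issue@2 deps=(None,None) exec_start@2 write@5
I2 add r3: issue@3 deps=(0,None) exec_start@3 write@6
I3 mul r3: issue@4 deps=(None,0) exec_start@4 write@5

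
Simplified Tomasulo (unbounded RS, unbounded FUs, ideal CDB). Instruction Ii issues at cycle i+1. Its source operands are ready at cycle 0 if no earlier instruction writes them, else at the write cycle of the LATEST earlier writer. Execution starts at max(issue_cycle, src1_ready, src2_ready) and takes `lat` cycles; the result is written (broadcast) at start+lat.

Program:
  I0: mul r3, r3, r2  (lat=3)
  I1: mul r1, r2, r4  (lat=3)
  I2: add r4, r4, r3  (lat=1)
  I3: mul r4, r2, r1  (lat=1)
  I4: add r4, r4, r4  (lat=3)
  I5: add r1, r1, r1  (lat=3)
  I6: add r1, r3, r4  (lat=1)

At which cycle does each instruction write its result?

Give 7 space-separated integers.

Answer: 4 5 5 6 9 9 10

Derivation:
I0 mul r3: issue@1 deps=(None,None) exec_start@1 write@4
I1 mul r1: issue@2 deps=(None,None) exec_start@2 write@5
I2 add r4: issue@3 deps=(None,0) exec_start@4 write@5
I3 mul r4: issue@4 deps=(None,1) exec_start@5 write@6
I4 add r4: issue@5 deps=(3,3) exec_start@6 write@9
I5 add r1: issue@6 deps=(1,1) exec_start@6 write@9
I6 add r1: issue@7 deps=(0,4) exec_start@9 write@10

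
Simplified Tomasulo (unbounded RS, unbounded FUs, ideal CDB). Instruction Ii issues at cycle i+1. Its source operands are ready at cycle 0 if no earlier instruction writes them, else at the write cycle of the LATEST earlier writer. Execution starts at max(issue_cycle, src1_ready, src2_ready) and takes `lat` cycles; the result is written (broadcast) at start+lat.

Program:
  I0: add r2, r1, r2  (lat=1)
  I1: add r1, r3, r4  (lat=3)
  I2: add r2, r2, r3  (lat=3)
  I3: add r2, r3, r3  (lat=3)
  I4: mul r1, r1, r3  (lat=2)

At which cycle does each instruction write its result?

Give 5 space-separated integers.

Answer: 2 5 6 7 7

Derivation:
I0 add r2: issue@1 deps=(None,None) exec_start@1 write@2
I1 add r1: issue@2 deps=(None,None) exec_start@2 write@5
I2 add r2: issue@3 deps=(0,None) exec_start@3 write@6
I3 add r2: issue@4 deps=(None,None) exec_start@4 write@7
I4 mul r1: issue@5 deps=(1,None) exec_start@5 write@7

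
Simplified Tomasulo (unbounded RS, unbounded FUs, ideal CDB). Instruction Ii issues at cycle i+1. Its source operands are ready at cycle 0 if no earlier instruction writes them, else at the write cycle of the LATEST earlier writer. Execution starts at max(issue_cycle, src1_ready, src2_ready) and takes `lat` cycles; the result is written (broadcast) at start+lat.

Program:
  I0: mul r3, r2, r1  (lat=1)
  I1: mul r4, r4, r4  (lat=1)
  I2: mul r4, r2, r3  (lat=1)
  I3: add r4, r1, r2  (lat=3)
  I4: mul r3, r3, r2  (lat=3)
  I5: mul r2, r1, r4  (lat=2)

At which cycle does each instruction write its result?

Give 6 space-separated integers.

Answer: 2 3 4 7 8 9

Derivation:
I0 mul r3: issue@1 deps=(None,None) exec_start@1 write@2
I1 mul r4: issue@2 deps=(None,None) exec_start@2 write@3
I2 mul r4: issue@3 deps=(None,0) exec_start@3 write@4
I3 add r4: issue@4 deps=(None,None) exec_start@4 write@7
I4 mul r3: issue@5 deps=(0,None) exec_start@5 write@8
I5 mul r2: issue@6 deps=(None,3) exec_start@7 write@9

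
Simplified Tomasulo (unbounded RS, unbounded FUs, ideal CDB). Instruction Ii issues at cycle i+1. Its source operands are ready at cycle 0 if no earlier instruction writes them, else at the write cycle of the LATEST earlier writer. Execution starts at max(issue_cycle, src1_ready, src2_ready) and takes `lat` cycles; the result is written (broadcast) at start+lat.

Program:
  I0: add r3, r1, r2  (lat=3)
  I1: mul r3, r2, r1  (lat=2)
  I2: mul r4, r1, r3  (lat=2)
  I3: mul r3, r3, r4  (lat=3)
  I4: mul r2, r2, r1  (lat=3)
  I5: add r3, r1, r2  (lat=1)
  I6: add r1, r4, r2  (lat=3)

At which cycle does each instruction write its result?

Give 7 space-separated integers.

I0 add r3: issue@1 deps=(None,None) exec_start@1 write@4
I1 mul r3: issue@2 deps=(None,None) exec_start@2 write@4
I2 mul r4: issue@3 deps=(None,1) exec_start@4 write@6
I3 mul r3: issue@4 deps=(1,2) exec_start@6 write@9
I4 mul r2: issue@5 deps=(None,None) exec_start@5 write@8
I5 add r3: issue@6 deps=(None,4) exec_start@8 write@9
I6 add r1: issue@7 deps=(2,4) exec_start@8 write@11

Answer: 4 4 6 9 8 9 11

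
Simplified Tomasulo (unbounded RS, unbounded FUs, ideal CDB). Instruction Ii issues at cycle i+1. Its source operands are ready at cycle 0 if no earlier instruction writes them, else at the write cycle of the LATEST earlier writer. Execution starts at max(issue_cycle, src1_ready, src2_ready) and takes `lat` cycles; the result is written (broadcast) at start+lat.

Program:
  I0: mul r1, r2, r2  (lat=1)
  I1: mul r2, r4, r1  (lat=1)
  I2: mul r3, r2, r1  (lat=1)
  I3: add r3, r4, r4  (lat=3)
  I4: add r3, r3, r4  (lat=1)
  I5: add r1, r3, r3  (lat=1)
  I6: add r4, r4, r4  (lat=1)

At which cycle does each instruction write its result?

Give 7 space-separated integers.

I0 mul r1: issue@1 deps=(None,None) exec_start@1 write@2
I1 mul r2: issue@2 deps=(None,0) exec_start@2 write@3
I2 mul r3: issue@3 deps=(1,0) exec_start@3 write@4
I3 add r3: issue@4 deps=(None,None) exec_start@4 write@7
I4 add r3: issue@5 deps=(3,None) exec_start@7 write@8
I5 add r1: issue@6 deps=(4,4) exec_start@8 write@9
I6 add r4: issue@7 deps=(None,None) exec_start@7 write@8

Answer: 2 3 4 7 8 9 8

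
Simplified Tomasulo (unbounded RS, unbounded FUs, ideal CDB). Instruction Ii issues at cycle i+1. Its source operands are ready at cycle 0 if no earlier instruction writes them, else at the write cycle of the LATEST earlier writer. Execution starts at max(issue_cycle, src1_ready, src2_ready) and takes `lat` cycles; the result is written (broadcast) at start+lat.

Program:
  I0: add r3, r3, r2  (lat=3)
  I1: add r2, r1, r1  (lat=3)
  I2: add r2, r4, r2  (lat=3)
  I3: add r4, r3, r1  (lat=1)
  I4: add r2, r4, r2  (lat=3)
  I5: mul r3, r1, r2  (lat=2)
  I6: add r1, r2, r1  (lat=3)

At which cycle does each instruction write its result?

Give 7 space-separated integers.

Answer: 4 5 8 5 11 13 14

Derivation:
I0 add r3: issue@1 deps=(None,None) exec_start@1 write@4
I1 add r2: issue@2 deps=(None,None) exec_start@2 write@5
I2 add r2: issue@3 deps=(None,1) exec_start@5 write@8
I3 add r4: issue@4 deps=(0,None) exec_start@4 write@5
I4 add r2: issue@5 deps=(3,2) exec_start@8 write@11
I5 mul r3: issue@6 deps=(None,4) exec_start@11 write@13
I6 add r1: issue@7 deps=(4,None) exec_start@11 write@14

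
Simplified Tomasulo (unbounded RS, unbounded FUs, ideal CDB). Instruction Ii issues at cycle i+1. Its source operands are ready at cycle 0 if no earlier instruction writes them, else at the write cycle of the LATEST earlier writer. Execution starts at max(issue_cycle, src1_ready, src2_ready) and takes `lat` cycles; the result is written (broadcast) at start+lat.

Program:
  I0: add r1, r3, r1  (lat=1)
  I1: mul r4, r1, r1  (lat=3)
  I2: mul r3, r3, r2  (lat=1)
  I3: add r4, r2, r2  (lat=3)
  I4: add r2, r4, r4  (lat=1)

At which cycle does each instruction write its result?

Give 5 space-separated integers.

Answer: 2 5 4 7 8

Derivation:
I0 add r1: issue@1 deps=(None,None) exec_start@1 write@2
I1 mul r4: issue@2 deps=(0,0) exec_start@2 write@5
I2 mul r3: issue@3 deps=(None,None) exec_start@3 write@4
I3 add r4: issue@4 deps=(None,None) exec_start@4 write@7
I4 add r2: issue@5 deps=(3,3) exec_start@7 write@8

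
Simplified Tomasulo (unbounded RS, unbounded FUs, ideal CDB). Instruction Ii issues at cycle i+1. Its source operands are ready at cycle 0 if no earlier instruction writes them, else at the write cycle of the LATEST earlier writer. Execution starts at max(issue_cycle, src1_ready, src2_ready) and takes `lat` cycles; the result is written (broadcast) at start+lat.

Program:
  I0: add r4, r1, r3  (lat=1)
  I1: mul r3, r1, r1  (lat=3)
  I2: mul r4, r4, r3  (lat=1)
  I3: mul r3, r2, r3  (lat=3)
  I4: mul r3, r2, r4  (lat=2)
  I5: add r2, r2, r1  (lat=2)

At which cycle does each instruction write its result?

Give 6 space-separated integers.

Answer: 2 5 6 8 8 8

Derivation:
I0 add r4: issue@1 deps=(None,None) exec_start@1 write@2
I1 mul r3: issue@2 deps=(None,None) exec_start@2 write@5
I2 mul r4: issue@3 deps=(0,1) exec_start@5 write@6
I3 mul r3: issue@4 deps=(None,1) exec_start@5 write@8
I4 mul r3: issue@5 deps=(None,2) exec_start@6 write@8
I5 add r2: issue@6 deps=(None,None) exec_start@6 write@8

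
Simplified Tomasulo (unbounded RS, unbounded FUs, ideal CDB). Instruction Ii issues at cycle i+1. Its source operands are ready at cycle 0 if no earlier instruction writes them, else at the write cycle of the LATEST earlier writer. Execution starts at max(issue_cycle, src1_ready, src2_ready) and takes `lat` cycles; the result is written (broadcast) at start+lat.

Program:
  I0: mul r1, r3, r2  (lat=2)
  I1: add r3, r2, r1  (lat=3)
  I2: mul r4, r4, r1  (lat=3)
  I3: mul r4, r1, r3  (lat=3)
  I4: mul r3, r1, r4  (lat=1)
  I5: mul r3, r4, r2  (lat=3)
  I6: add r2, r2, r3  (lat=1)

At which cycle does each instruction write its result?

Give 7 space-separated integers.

I0 mul r1: issue@1 deps=(None,None) exec_start@1 write@3
I1 add r3: issue@2 deps=(None,0) exec_start@3 write@6
I2 mul r4: issue@3 deps=(None,0) exec_start@3 write@6
I3 mul r4: issue@4 deps=(0,1) exec_start@6 write@9
I4 mul r3: issue@5 deps=(0,3) exec_start@9 write@10
I5 mul r3: issue@6 deps=(3,None) exec_start@9 write@12
I6 add r2: issue@7 deps=(None,5) exec_start@12 write@13

Answer: 3 6 6 9 10 12 13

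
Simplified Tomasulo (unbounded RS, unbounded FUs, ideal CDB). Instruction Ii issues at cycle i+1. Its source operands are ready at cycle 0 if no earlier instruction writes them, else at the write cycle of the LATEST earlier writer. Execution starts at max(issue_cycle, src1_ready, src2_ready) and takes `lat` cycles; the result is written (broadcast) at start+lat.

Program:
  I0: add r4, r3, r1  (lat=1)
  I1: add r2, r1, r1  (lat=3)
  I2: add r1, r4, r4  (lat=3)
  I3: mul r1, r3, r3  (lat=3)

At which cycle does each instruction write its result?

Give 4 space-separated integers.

Answer: 2 5 6 7

Derivation:
I0 add r4: issue@1 deps=(None,None) exec_start@1 write@2
I1 add r2: issue@2 deps=(None,None) exec_start@2 write@5
I2 add r1: issue@3 deps=(0,0) exec_start@3 write@6
I3 mul r1: issue@4 deps=(None,None) exec_start@4 write@7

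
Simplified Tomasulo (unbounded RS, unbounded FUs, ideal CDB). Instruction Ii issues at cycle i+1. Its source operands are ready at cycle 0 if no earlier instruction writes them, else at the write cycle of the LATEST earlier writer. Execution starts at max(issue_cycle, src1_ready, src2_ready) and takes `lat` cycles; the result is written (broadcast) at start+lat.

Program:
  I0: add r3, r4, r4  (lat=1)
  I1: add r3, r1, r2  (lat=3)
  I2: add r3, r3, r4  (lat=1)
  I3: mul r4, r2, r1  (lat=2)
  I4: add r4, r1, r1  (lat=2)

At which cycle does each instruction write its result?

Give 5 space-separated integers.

I0 add r3: issue@1 deps=(None,None) exec_start@1 write@2
I1 add r3: issue@2 deps=(None,None) exec_start@2 write@5
I2 add r3: issue@3 deps=(1,None) exec_start@5 write@6
I3 mul r4: issue@4 deps=(None,None) exec_start@4 write@6
I4 add r4: issue@5 deps=(None,None) exec_start@5 write@7

Answer: 2 5 6 6 7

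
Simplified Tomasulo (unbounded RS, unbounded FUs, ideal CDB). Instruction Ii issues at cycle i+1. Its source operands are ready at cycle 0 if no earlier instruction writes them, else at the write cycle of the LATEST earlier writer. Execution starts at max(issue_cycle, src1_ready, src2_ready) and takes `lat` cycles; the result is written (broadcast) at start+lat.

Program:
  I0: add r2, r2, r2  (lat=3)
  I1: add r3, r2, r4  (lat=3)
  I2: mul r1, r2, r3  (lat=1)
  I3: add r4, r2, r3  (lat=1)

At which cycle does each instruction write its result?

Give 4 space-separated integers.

I0 add r2: issue@1 deps=(None,None) exec_start@1 write@4
I1 add r3: issue@2 deps=(0,None) exec_start@4 write@7
I2 mul r1: issue@3 deps=(0,1) exec_start@7 write@8
I3 add r4: issue@4 deps=(0,1) exec_start@7 write@8

Answer: 4 7 8 8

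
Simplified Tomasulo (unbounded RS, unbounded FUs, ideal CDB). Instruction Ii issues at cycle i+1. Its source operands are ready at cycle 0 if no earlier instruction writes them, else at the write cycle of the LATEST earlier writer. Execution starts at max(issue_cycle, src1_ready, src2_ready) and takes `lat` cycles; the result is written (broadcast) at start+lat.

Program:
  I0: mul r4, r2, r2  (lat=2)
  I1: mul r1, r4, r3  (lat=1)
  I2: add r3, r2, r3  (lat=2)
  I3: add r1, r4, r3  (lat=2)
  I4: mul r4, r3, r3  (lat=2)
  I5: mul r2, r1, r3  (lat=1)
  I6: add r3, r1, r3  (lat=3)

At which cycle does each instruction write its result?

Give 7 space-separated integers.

Answer: 3 4 5 7 7 8 10

Derivation:
I0 mul r4: issue@1 deps=(None,None) exec_start@1 write@3
I1 mul r1: issue@2 deps=(0,None) exec_start@3 write@4
I2 add r3: issue@3 deps=(None,None) exec_start@3 write@5
I3 add r1: issue@4 deps=(0,2) exec_start@5 write@7
I4 mul r4: issue@5 deps=(2,2) exec_start@5 write@7
I5 mul r2: issue@6 deps=(3,2) exec_start@7 write@8
I6 add r3: issue@7 deps=(3,2) exec_start@7 write@10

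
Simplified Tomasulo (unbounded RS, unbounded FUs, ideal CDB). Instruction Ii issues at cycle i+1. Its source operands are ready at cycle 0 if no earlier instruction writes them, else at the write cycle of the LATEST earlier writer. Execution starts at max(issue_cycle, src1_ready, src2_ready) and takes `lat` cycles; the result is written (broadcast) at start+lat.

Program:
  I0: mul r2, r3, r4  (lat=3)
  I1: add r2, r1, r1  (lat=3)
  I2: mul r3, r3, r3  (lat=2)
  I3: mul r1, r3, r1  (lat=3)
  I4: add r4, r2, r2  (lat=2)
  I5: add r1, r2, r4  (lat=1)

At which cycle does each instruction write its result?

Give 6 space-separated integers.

Answer: 4 5 5 8 7 8

Derivation:
I0 mul r2: issue@1 deps=(None,None) exec_start@1 write@4
I1 add r2: issue@2 deps=(None,None) exec_start@2 write@5
I2 mul r3: issue@3 deps=(None,None) exec_start@3 write@5
I3 mul r1: issue@4 deps=(2,None) exec_start@5 write@8
I4 add r4: issue@5 deps=(1,1) exec_start@5 write@7
I5 add r1: issue@6 deps=(1,4) exec_start@7 write@8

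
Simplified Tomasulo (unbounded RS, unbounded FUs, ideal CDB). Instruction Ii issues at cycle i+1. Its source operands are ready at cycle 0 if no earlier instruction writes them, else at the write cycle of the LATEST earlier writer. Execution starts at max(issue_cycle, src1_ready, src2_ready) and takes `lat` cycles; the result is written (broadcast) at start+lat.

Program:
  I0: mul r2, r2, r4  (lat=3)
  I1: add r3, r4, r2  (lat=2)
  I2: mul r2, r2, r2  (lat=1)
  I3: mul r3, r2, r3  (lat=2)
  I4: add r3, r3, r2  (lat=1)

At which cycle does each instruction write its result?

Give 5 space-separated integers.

Answer: 4 6 5 8 9

Derivation:
I0 mul r2: issue@1 deps=(None,None) exec_start@1 write@4
I1 add r3: issue@2 deps=(None,0) exec_start@4 write@6
I2 mul r2: issue@3 deps=(0,0) exec_start@4 write@5
I3 mul r3: issue@4 deps=(2,1) exec_start@6 write@8
I4 add r3: issue@5 deps=(3,2) exec_start@8 write@9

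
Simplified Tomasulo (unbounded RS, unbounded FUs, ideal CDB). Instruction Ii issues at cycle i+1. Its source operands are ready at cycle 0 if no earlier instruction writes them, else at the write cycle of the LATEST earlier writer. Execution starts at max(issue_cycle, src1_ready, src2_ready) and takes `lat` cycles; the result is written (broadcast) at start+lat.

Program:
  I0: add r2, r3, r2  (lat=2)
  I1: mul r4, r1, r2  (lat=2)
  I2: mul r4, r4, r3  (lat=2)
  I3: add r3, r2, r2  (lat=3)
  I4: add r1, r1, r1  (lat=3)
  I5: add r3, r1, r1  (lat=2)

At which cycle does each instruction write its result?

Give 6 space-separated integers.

I0 add r2: issue@1 deps=(None,None) exec_start@1 write@3
I1 mul r4: issue@2 deps=(None,0) exec_start@3 write@5
I2 mul r4: issue@3 deps=(1,None) exec_start@5 write@7
I3 add r3: issue@4 deps=(0,0) exec_start@4 write@7
I4 add r1: issue@5 deps=(None,None) exec_start@5 write@8
I5 add r3: issue@6 deps=(4,4) exec_start@8 write@10

Answer: 3 5 7 7 8 10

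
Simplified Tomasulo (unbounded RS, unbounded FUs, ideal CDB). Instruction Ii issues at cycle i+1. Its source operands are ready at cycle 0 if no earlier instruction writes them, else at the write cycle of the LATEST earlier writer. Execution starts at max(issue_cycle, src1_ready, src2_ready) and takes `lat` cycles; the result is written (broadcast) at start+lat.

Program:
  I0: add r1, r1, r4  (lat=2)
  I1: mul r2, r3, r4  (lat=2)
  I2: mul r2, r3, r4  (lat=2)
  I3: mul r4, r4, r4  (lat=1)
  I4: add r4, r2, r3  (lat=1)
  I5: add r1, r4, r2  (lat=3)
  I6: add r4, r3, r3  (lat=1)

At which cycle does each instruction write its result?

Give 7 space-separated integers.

Answer: 3 4 5 5 6 9 8

Derivation:
I0 add r1: issue@1 deps=(None,None) exec_start@1 write@3
I1 mul r2: issue@2 deps=(None,None) exec_start@2 write@4
I2 mul r2: issue@3 deps=(None,None) exec_start@3 write@5
I3 mul r4: issue@4 deps=(None,None) exec_start@4 write@5
I4 add r4: issue@5 deps=(2,None) exec_start@5 write@6
I5 add r1: issue@6 deps=(4,2) exec_start@6 write@9
I6 add r4: issue@7 deps=(None,None) exec_start@7 write@8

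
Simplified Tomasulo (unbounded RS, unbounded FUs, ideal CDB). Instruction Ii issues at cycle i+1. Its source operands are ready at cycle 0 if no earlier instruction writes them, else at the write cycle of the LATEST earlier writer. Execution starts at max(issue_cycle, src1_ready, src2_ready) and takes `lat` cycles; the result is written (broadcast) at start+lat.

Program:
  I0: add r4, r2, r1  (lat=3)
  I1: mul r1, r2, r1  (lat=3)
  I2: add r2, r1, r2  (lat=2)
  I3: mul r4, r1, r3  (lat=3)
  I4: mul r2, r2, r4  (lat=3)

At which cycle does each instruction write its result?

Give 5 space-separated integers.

I0 add r4: issue@1 deps=(None,None) exec_start@1 write@4
I1 mul r1: issue@2 deps=(None,None) exec_start@2 write@5
I2 add r2: issue@3 deps=(1,None) exec_start@5 write@7
I3 mul r4: issue@4 deps=(1,None) exec_start@5 write@8
I4 mul r2: issue@5 deps=(2,3) exec_start@8 write@11

Answer: 4 5 7 8 11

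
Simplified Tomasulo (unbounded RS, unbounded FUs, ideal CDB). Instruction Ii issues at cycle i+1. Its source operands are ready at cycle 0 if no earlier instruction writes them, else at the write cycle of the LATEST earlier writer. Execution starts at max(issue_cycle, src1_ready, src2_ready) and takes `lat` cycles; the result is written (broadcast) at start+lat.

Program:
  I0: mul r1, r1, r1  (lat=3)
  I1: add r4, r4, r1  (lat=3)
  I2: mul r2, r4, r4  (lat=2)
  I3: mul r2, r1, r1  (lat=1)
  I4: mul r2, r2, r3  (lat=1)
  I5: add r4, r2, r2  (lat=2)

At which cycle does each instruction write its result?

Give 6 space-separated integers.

I0 mul r1: issue@1 deps=(None,None) exec_start@1 write@4
I1 add r4: issue@2 deps=(None,0) exec_start@4 write@7
I2 mul r2: issue@3 deps=(1,1) exec_start@7 write@9
I3 mul r2: issue@4 deps=(0,0) exec_start@4 write@5
I4 mul r2: issue@5 deps=(3,None) exec_start@5 write@6
I5 add r4: issue@6 deps=(4,4) exec_start@6 write@8

Answer: 4 7 9 5 6 8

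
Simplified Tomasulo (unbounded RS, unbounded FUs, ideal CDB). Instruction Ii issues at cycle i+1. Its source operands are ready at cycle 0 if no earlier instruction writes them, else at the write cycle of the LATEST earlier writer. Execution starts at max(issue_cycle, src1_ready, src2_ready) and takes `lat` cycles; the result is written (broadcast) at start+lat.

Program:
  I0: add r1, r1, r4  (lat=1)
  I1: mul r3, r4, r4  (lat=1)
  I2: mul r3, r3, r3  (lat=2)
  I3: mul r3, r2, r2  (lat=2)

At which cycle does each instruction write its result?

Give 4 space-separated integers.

Answer: 2 3 5 6

Derivation:
I0 add r1: issue@1 deps=(None,None) exec_start@1 write@2
I1 mul r3: issue@2 deps=(None,None) exec_start@2 write@3
I2 mul r3: issue@3 deps=(1,1) exec_start@3 write@5
I3 mul r3: issue@4 deps=(None,None) exec_start@4 write@6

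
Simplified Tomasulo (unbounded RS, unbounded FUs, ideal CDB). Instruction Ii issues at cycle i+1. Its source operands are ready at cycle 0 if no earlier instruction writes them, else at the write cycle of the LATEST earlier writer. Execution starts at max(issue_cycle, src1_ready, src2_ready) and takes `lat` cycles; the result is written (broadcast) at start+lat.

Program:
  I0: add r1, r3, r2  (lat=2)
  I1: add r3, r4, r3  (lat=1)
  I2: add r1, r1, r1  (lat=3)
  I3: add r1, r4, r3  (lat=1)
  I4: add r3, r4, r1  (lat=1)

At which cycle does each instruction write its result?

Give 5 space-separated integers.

I0 add r1: issue@1 deps=(None,None) exec_start@1 write@3
I1 add r3: issue@2 deps=(None,None) exec_start@2 write@3
I2 add r1: issue@3 deps=(0,0) exec_start@3 write@6
I3 add r1: issue@4 deps=(None,1) exec_start@4 write@5
I4 add r3: issue@5 deps=(None,3) exec_start@5 write@6

Answer: 3 3 6 5 6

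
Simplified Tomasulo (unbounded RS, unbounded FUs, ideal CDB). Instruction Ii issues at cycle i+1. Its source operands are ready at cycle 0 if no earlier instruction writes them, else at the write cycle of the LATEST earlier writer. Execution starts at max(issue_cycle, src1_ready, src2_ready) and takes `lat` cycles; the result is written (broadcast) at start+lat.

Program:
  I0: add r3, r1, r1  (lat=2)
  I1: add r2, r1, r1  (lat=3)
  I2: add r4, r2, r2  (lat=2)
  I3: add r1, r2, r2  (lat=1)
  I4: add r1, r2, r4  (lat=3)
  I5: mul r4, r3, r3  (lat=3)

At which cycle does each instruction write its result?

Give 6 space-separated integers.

I0 add r3: issue@1 deps=(None,None) exec_start@1 write@3
I1 add r2: issue@2 deps=(None,None) exec_start@2 write@5
I2 add r4: issue@3 deps=(1,1) exec_start@5 write@7
I3 add r1: issue@4 deps=(1,1) exec_start@5 write@6
I4 add r1: issue@5 deps=(1,2) exec_start@7 write@10
I5 mul r4: issue@6 deps=(0,0) exec_start@6 write@9

Answer: 3 5 7 6 10 9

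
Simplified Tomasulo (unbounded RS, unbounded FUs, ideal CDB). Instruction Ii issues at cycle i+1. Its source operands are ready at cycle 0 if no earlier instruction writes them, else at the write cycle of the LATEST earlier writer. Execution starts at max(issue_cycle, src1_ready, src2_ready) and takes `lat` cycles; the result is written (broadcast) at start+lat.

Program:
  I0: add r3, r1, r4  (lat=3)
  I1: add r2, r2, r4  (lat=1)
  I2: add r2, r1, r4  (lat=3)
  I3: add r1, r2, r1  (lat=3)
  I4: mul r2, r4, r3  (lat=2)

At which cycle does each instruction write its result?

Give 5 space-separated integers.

Answer: 4 3 6 9 7

Derivation:
I0 add r3: issue@1 deps=(None,None) exec_start@1 write@4
I1 add r2: issue@2 deps=(None,None) exec_start@2 write@3
I2 add r2: issue@3 deps=(None,None) exec_start@3 write@6
I3 add r1: issue@4 deps=(2,None) exec_start@6 write@9
I4 mul r2: issue@5 deps=(None,0) exec_start@5 write@7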